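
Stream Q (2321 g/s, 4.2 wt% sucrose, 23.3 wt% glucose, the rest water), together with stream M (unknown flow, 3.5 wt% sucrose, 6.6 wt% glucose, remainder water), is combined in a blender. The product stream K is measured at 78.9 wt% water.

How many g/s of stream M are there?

Let M be the unknown flow. Total out = 2321 + M.
water balance: 1682.7 + 0.899·M = 0.789·(2321 + M)
(0.899 − 0.789)·M = 0.789×2321 − 1682.7 = 148.54
M = 148.54 / 0.110 = 1350.4 g/s

1350 g/s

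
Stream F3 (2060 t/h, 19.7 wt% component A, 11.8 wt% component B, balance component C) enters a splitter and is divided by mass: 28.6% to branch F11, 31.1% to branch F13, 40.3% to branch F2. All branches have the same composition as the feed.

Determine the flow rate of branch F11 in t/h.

Branch F11 flow = 0.286×2060 = 589.16 t/h.

589.2 t/h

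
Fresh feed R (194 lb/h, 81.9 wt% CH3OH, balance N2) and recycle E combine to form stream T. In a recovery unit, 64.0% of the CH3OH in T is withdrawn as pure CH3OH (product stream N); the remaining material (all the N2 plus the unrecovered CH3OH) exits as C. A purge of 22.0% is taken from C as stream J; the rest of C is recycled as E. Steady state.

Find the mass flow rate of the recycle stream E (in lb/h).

N2 enters only via R and leaves only via the purge: 194×0.181 = 0.220×(N2 in C), and the recovery unit passes all N2, so N2 in T = N2 in C = 159.61 lb/h.
CH3OH in T: m_A = 194×0.819 + (1−0.220)·(1−0.640)·m_A, so m_A = 158.89/0.7192 = 220.92 lb/h.
C = (1−0.640)×220.92 + 159.61 = 239.14 lb/h.
Recycle E = (1−0.220)×239.14 = 186.53 lb/h.

186.5 lb/h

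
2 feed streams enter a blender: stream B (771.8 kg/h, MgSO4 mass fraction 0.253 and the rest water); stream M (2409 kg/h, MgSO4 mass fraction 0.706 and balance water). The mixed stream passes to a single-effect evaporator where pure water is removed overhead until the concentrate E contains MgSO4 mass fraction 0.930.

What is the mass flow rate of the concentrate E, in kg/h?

2039 kg/h

MgSO4 entering = 771.8×0.253 + 2409×0.706 = 1896 kg/h.
All MgSO4 reports to E, so E = 1896/0.930 = 2038.7 kg/h.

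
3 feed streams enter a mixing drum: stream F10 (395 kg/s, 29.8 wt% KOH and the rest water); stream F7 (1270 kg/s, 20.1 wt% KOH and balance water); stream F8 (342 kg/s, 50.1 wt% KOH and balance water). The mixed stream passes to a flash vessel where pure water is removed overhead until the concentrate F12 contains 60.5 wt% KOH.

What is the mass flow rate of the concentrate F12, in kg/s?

899.7 kg/s

KOH entering = 395×0.298 + 1270×0.201 + 342×0.501 = 544.32 kg/s.
All KOH reports to F12, so F12 = 544.32/0.605 = 899.71 kg/s.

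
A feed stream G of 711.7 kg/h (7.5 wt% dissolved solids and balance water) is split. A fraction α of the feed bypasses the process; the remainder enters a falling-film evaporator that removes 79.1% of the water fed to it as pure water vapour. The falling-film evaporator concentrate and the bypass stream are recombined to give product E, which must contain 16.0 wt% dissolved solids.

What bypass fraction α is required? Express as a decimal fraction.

All 711.7×0.075 = 53.378 kg/h of dissolved solids reaches E, so E = 53.378/0.160 = 333.61 kg/h and vapour = 378.09 kg/h.
The evaporator receives (1−α)·711.7 of feed at 0.925 water and removes 0.791 of that water:
0.791×0.925×(1−α)×711.7 = 378.09
(1−α) = 378.09/520.73 = 0.7261;  α = 0.2739.

0.274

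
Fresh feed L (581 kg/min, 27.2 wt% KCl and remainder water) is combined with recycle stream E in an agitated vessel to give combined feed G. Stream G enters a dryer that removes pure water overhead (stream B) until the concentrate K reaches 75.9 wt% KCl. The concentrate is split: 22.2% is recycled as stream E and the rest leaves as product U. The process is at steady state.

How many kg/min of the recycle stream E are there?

Overall KCl balance (none leaves overhead): KCl in fresh feed = KCl in product, i.e. 581×0.272 = (1−0.222)·K·0.759.
K = 158.03/(0.759×0.778) = 267.62 kg/min.
Recycle E = 0.222×267.62 = 59.412 kg/min.

59.41 kg/min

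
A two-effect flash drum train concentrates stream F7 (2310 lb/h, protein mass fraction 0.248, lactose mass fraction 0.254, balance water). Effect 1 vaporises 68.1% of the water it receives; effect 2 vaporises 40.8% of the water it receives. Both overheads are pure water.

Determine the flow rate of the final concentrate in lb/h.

1377 lb/h

water in feed = 2310×0.498 = 1150.4 lb/h.
After stage 1: water left = (1−0.681)×1150.4 = 366.97; stream total = 1526.6 lb/h.
After stage 2: water left = (1−0.408)×366.97 = 217.25; final concentrate = 1376.9 lb/h.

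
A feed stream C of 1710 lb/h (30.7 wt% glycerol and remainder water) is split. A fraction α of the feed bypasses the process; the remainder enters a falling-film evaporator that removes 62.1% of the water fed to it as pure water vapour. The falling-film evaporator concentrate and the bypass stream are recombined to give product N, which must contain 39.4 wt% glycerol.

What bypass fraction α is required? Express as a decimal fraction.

All 1710×0.307 = 524.97 lb/h of glycerol reaches N, so N = 524.97/0.394 = 1332.4 lb/h and vapour = 377.59 lb/h.
The evaporator receives (1−α)·1710 of feed at 0.693 water and removes 0.621 of that water:
0.621×0.693×(1−α)×1710 = 377.59
(1−α) = 377.59/735.9 = 0.5131;  α = 0.4869.

0.487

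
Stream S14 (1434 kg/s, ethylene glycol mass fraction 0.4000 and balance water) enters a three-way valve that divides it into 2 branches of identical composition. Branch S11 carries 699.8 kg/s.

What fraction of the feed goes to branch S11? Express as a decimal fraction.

0.488

Fraction to S11 = 699.8/1434 = 0.4880.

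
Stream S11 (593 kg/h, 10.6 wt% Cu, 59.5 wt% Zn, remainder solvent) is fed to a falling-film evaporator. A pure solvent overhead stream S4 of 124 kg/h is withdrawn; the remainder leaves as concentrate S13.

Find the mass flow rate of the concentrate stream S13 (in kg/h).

469 kg/h

Concentrate = 593 − 124 = 469 kg/h.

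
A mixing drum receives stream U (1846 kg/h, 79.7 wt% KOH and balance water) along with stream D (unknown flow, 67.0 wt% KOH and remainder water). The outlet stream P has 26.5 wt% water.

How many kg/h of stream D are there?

Let D be the unknown flow. Total out = 1846 + D.
water balance: 374.74 + 0.330·D = 0.265·(1846 + D)
(0.330 − 0.265)·D = 0.265×1846 − 374.74 = 114.45
D = 114.45 / 0.065 = 1760.8 kg/h

1761 kg/h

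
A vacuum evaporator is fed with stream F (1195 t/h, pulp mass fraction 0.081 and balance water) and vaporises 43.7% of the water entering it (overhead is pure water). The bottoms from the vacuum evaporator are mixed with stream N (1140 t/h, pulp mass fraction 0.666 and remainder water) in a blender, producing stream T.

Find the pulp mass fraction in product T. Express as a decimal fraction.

0.461

Vapour removed = 0.437×0.919×1195 = 479.92 t/h; concentrate = 715.08 t/h.
pulp reaching the mixer = 96.795 (from concentrate) + 1140×0.666 = 856.03 t/h.
Product flow = 715.08 + 1140 = 1855.1 t/h; pulp fraction = 0.461.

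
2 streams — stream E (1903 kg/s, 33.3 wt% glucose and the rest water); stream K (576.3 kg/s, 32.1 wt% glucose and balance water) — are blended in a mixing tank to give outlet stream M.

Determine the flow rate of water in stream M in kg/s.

1661 kg/s

water out = water in = 1903×0.667 + 576.3×0.679 = 1660.6 kg/s.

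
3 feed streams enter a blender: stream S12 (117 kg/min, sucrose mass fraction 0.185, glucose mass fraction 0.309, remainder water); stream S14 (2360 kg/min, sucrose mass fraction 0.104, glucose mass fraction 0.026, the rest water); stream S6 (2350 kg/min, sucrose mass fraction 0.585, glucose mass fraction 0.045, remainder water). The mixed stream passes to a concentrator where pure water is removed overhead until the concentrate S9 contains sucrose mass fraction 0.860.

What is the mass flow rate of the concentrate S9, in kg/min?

1909 kg/min

sucrose entering = 117×0.185 + 2360×0.104 + 2350×0.585 = 1641.8 kg/min.
All sucrose reports to S9, so S9 = 1641.8/0.860 = 1909.1 kg/min.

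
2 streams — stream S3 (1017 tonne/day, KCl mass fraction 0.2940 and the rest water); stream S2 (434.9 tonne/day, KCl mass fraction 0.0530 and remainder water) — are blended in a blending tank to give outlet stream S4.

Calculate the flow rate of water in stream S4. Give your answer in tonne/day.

1130 tonne/day

water out = water in = 1017×0.706 + 434.9×0.947 = 1129.9 tonne/day.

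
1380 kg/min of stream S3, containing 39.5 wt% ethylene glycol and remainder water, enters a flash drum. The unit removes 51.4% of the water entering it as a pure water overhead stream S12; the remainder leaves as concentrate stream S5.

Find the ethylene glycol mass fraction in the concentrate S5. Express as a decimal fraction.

ethylene glycol is not removed: 1380×0.395 = 545.1 kg/min of ethylene glycol enters S5.
water entering = 1380×0.605 = 834.9 kg/min; overhead removed = 0.514×834.9 = 429.14 kg/min.
Concentrate = 1380 − 429.14 = 950.86 kg/min.
Mass fraction = 545.1/950.86 = 0.5733.

0.5733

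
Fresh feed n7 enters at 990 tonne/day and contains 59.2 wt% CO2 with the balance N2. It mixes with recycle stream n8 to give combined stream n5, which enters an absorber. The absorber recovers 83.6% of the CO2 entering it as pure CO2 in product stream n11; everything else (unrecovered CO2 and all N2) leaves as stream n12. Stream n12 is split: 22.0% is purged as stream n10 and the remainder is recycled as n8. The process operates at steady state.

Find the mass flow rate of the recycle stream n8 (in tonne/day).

N2 enters only via n7 and leaves only via the purge: 990×0.408 = 0.220×(N2 in n12), and the absorber passes all N2, so N2 in n5 = N2 in n12 = 1836 tonne/day.
CO2 in n5: m_A = 990×0.592 + (1−0.220)·(1−0.836)·m_A, so m_A = 586.08/0.8721 = 672.05 tonne/day.
n12 = (1−0.836)×672.05 + 1836 = 1946.2 tonne/day.
Recycle n8 = (1−0.220)×1946.2 = 1518 tonne/day.

1518 tonne/day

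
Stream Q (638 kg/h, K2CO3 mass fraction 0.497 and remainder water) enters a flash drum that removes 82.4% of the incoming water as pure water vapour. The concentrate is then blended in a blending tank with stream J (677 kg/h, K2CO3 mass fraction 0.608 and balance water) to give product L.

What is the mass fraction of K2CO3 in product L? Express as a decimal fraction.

0.694

Vapour removed = 0.824×0.503×638 = 264.43 kg/h; concentrate = 373.57 kg/h.
K2CO3 reaching the mixer = 317.09 (from concentrate) + 677×0.608 = 728.7 kg/h.
Product flow = 373.57 + 677 = 1050.6 kg/h; K2CO3 fraction = 0.694.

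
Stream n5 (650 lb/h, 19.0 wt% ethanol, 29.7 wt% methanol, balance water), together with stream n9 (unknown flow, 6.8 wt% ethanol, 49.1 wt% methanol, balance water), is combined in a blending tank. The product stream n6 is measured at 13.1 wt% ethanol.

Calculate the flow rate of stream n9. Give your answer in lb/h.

Let n9 be the unknown flow. Total out = 650 + n9.
ethanol balance: 123.5 + 0.068·n9 = 0.131·(650 + n9)
(0.068 − 0.131)·n9 = 0.131×650 − 123.5 = -38.35
n9 = -38.35 / -0.063 = 608.73 lb/h

608.7 lb/h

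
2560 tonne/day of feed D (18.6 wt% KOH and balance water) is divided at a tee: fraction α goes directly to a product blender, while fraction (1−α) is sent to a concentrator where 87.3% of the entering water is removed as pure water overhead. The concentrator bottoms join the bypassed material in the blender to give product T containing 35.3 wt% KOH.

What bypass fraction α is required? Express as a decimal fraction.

0.334

All 2560×0.186 = 476.16 tonne/day of KOH reaches T, so T = 476.16/0.353 = 1348.9 tonne/day and vapour = 1211.1 tonne/day.
The evaporator receives (1−α)·2560 of feed at 0.814 water and removes 0.873 of that water:
0.873×0.814×(1−α)×2560 = 1211.1
(1−α) = 1211.1/1819.2 = 0.6657;  α = 0.3343.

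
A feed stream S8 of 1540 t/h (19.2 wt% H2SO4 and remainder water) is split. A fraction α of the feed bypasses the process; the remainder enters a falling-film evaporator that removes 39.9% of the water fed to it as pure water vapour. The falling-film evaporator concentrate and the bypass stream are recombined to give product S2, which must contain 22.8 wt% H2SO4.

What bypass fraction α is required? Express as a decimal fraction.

All 1540×0.192 = 295.68 t/h of H2SO4 reaches S2, so S2 = 295.68/0.228 = 1296.8 t/h and vapour = 243.16 t/h.
The evaporator receives (1−α)·1540 of feed at 0.808 water and removes 0.399 of that water:
0.399×0.808×(1−α)×1540 = 243.16
(1−α) = 243.16/496.48 = 0.4898;  α = 0.5102.

0.510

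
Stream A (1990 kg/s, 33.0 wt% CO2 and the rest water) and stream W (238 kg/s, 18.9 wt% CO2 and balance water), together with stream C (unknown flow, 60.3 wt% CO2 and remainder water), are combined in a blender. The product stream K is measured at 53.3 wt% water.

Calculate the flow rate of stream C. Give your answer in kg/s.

Let C be the unknown flow. Total out = 2228 + C.
water balance: 1526.3 + 0.397·C = 0.533·(2228 + C)
(0.397 − 0.533)·C = 0.533×2228 − 1526.3 = -338.79
C = -338.79 / -0.136 = 2491.1 kg/s

2491 kg/s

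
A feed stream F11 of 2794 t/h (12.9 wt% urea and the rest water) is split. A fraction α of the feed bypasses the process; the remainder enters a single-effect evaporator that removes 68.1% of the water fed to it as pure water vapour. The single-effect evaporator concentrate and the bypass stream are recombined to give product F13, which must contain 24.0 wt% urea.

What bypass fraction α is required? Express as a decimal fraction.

0.220

All 2794×0.129 = 360.43 t/h of urea reaches F13, so F13 = 360.43/0.240 = 1501.8 t/h and vapour = 1292.2 t/h.
The evaporator receives (1−α)·2794 of feed at 0.871 water and removes 0.681 of that water:
0.681×0.871×(1−α)×2794 = 1292.2
(1−α) = 1292.2/1657.3 = 0.7797;  α = 0.2203.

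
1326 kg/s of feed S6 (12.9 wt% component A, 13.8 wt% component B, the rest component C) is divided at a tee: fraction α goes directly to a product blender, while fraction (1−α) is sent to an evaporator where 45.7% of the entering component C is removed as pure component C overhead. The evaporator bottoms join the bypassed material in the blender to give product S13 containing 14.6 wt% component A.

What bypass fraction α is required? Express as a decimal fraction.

All 1326×0.129 = 171.05 kg/s of component A reaches S13, so S13 = 171.05/0.146 = 1171.6 kg/s and vapour = 154.4 kg/s.
The evaporator receives (1−α)·1326 of feed at 0.733 component C and removes 0.457 of that component C:
0.457×0.733×(1−α)×1326 = 154.4
(1−α) = 154.4/444.18 = 0.3476;  α = 0.6524.

0.652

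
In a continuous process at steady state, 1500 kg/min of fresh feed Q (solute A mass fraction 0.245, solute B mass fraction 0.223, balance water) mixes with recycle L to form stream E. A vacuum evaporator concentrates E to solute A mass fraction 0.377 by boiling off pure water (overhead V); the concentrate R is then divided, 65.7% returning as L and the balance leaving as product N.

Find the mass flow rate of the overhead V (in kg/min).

525.2 kg/min

Overall solute A balance (none leaves overhead): solute A in fresh feed = solute A in product, i.e. 1500×0.245 = (1−0.657)·R·0.377.
R = 367.5/(0.377×0.343) = 2842 kg/min.
Recycle L = 0.657×2842 = 1867.2 kg/min.
Combined feed E = 1500 + 1867.2 = 3367.2 kg/min.
Overhead V = E − R = 3367.2 − 2842 = 525.2 kg/min.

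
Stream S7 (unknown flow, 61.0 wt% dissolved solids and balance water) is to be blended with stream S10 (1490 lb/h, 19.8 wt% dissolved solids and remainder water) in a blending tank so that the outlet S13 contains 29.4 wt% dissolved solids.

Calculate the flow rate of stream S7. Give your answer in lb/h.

452.7 lb/h

Let S7 be the unknown flow. Total out = 1490 + S7.
dissolved solids balance: 295.02 + 0.610·S7 = 0.294·(1490 + S7)
(0.610 − 0.294)·S7 = 0.294×1490 − 295.02 = 143.04
S7 = 143.04 / 0.316 = 452.66 lb/h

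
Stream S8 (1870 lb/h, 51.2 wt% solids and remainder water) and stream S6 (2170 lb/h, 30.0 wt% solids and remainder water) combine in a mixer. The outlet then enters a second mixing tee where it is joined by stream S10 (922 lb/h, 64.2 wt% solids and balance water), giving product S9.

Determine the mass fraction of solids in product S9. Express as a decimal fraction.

0.443

Overall, product flow = 4962 lb/h.
solids in = 1870×0.512 + 2170×0.300 + 922×0.642 = 2200.4 lb/h.
solids fraction in S9 = 0.443.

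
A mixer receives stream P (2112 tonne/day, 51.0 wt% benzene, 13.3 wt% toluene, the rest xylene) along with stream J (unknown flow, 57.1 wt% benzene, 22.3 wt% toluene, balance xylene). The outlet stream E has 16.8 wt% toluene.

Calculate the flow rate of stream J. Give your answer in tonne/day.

1344 tonne/day

Let J be the unknown flow. Total out = 2112 + J.
toluene balance: 280.9 + 0.223·J = 0.168·(2112 + J)
(0.223 − 0.168)·J = 0.168×2112 − 280.9 = 73.92
J = 73.92 / 0.055 = 1344 tonne/day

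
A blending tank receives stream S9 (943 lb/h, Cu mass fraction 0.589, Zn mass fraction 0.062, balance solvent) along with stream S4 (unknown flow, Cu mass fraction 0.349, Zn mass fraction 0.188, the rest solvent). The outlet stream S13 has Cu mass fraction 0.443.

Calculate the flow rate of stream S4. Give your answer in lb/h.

1465 lb/h

Let S4 be the unknown flow. Total out = 943 + S4.
Cu balance: 555.43 + 0.349·S4 = 0.443·(943 + S4)
(0.349 − 0.443)·S4 = 0.443×943 − 555.43 = -137.68
S4 = -137.68 / -0.094 = 1464.7 lb/h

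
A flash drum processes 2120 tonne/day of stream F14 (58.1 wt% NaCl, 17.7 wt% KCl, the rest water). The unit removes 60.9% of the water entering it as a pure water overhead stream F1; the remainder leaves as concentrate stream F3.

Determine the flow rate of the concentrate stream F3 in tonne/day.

water entering = 2120×0.242 = 513.04 tonne/day; overhead removed = 0.609×513.04 = 312.44 tonne/day.
Concentrate = 2120 − 312.44 = 1807.6 tonne/day.

1808 tonne/day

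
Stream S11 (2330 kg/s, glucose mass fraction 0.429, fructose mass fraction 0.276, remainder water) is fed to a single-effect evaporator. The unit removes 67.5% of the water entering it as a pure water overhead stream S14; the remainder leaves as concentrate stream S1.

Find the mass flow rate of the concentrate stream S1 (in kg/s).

water entering = 2330×0.295 = 687.35 kg/s; overhead removed = 0.675×687.35 = 463.96 kg/s.
Concentrate = 2330 − 463.96 = 1866 kg/s.

1866 kg/s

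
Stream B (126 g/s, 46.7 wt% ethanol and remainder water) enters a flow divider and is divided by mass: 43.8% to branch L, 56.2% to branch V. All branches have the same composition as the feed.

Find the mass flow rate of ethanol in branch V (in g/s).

Branch V total = 0.562×126 = 70.812 g/s.
ethanol in V = 0.467×70.812 = 33.069 g/s.

33.07 g/s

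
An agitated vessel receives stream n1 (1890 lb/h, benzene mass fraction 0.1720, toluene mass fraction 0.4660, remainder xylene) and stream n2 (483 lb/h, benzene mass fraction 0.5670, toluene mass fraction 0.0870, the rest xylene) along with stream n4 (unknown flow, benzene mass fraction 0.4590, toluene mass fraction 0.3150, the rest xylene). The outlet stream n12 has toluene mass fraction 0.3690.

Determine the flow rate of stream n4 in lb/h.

872.7 lb/h

Let n4 be the unknown flow. Total out = 2373 + n4.
toluene balance: 922.76 + 0.315·n4 = 0.369·(2373 + n4)
(0.315 − 0.369)·n4 = 0.369×2373 − 922.76 = -47.124
n4 = -47.124 / -0.054 = 872.67 lb/h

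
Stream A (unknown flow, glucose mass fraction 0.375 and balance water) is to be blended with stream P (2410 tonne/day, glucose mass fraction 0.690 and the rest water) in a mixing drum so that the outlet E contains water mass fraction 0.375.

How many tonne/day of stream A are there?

Let A be the unknown flow. Total out = 2410 + A.
water balance: 747.1 + 0.625·A = 0.375·(2410 + A)
(0.625 − 0.375)·A = 0.375×2410 − 747.1 = 156.65
A = 156.65 / 0.250 = 626.6 tonne/day

626.6 tonne/day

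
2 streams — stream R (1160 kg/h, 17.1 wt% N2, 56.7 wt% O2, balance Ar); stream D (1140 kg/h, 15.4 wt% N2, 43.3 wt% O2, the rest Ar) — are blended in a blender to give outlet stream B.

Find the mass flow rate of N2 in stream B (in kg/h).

373.9 kg/h

N2 out = N2 in = 1160×0.171 + 1140×0.154 = 373.92 kg/h.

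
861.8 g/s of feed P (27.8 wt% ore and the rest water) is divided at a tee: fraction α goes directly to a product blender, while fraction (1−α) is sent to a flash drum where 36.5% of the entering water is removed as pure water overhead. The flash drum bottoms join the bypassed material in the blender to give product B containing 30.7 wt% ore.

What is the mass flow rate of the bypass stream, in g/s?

All 861.8×0.278 = 239.58 g/s of ore reaches B, so B = 239.58/0.307 = 780.39 g/s and vapour = 81.408 g/s.
The evaporator receives (1−α)·861.8 of feed at 0.722 water and removes 0.365 of that water:
0.365×0.722×(1−α)×861.8 = 81.408
(1−α) = 81.408/227.11 = 0.3585;  α = 0.6415.
Bypass flow = 0.6415×861.8 = 552.89 g/s.

552.9 g/s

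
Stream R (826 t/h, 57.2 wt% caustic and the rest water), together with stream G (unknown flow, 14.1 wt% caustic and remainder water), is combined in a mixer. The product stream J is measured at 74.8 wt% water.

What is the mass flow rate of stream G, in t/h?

2381 t/h

Let G be the unknown flow. Total out = 826 + G.
water balance: 353.53 + 0.859·G = 0.748·(826 + G)
(0.859 − 0.748)·G = 0.748×826 − 353.53 = 264.32
G = 264.32 / 0.111 = 2381.3 t/h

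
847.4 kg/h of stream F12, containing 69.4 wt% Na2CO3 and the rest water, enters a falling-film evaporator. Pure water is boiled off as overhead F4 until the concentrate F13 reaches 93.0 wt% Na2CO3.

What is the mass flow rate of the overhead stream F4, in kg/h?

215 kg/h

Na2CO3 is conserved: 847.4×0.694 = 588.1 kg/h all reports to the concentrate.
Concentrate = 588.1/(target fraction) = 632.36 kg/h.
Overhead = 847.4 − 632.36 = 215.04 kg/h.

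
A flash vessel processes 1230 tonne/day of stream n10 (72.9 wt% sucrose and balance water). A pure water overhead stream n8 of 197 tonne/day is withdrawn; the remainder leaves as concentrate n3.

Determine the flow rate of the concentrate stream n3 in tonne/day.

1033 tonne/day

Concentrate = 1230 − 197 = 1033 tonne/day.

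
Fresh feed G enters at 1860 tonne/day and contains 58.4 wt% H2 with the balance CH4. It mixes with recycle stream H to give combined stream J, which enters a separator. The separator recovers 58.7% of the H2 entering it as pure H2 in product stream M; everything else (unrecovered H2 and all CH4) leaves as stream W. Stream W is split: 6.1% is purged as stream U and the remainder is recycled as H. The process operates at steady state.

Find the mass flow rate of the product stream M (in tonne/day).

1042 tonne/day

H2 in J: m_A = 1860×0.584 + (1−0.061)·(1−0.587)·m_A, so m_A = 1086.2/0.6122 = 1774.3 tonne/day.
Product M = 0.587×1774.3 = 1041.5 tonne/day.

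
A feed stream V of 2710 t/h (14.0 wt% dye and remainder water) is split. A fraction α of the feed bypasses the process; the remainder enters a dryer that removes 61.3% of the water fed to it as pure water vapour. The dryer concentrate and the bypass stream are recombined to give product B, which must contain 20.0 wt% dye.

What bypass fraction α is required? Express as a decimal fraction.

0.431

All 2710×0.140 = 379.4 t/h of dye reaches B, so B = 379.4/0.200 = 1897 t/h and vapour = 813 t/h.
The evaporator receives (1−α)·2710 of feed at 0.860 water and removes 0.613 of that water:
0.613×0.860×(1−α)×2710 = 813
(1−α) = 813/1428.7 = 0.5691;  α = 0.4309.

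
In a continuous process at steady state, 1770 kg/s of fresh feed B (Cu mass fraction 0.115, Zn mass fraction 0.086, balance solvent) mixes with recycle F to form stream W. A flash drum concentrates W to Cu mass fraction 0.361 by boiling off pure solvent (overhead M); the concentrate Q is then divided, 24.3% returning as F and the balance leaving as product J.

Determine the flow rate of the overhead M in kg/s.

1206 kg/s

Overall Cu balance (none leaves overhead): Cu in fresh feed = Cu in product, i.e. 1770×0.115 = (1−0.243)·Q·0.361.
Q = 203.55/(0.361×0.757) = 744.85 kg/s.
Recycle F = 0.243×744.85 = 181 kg/s.
Combined feed W = 1770 + 181 = 1951 kg/s.
Overhead M = W − Q = 1951 − 744.85 = 1206.1 kg/s.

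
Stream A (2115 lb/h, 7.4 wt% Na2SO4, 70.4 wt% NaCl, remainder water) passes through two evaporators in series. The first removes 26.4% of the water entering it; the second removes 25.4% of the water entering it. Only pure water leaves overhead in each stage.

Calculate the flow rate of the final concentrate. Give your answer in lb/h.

water in feed = 2115×0.222 = 469.53 lb/h.
After stage 1: water left = (1−0.264)×469.53 = 345.57; stream total = 1991 lb/h.
After stage 2: water left = (1−0.254)×345.57 = 257.8; final concentrate = 1903.3 lb/h.

1903 lb/h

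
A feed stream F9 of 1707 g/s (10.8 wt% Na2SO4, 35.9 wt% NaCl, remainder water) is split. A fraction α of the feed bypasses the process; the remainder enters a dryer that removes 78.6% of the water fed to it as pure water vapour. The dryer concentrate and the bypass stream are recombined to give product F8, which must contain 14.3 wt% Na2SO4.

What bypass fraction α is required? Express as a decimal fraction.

All 1707×0.108 = 184.36 g/s of Na2SO4 reaches F8, so F8 = 184.36/0.143 = 1289.2 g/s and vapour = 417.8 g/s.
The evaporator receives (1−α)·1707 of feed at 0.533 water and removes 0.786 of that water:
0.786×0.533×(1−α)×1707 = 417.8
(1−α) = 417.8/715.13 = 0.5842;  α = 0.4158.

0.416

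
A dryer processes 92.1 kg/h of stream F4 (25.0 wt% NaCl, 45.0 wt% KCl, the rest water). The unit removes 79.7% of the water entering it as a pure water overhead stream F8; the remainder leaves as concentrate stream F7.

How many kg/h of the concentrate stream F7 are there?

water entering = 92.1×0.300 = 27.63 kg/h; overhead removed = 0.797×27.63 = 22.021 kg/h.
Concentrate = 92.1 − 22.021 = 70.079 kg/h.

70.08 kg/h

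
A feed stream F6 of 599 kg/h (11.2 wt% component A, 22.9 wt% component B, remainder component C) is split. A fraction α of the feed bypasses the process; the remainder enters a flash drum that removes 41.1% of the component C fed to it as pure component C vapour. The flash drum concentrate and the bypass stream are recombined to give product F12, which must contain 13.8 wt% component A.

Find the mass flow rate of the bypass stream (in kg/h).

182.3 kg/h

All 599×0.112 = 67.088 kg/h of component A reaches F12, so F12 = 67.088/0.138 = 486.14 kg/h and vapour = 112.86 kg/h.
The evaporator receives (1−α)·599 of feed at 0.659 component C and removes 0.411 of that component C:
0.411×0.659×(1−α)×599 = 112.86
(1−α) = 112.86/162.24 = 0.6956;  α = 0.3044.
Bypass flow = 0.3044×599 = 182.33 kg/h.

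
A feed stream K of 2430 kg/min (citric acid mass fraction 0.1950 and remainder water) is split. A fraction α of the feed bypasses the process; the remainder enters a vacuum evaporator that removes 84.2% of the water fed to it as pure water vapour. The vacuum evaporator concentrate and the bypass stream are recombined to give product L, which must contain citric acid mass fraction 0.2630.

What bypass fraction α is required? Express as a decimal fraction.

All 2430×0.195 = 473.85 kg/min of citric acid reaches L, so L = 473.85/0.263 = 1801.7 kg/min and vapour = 628.29 kg/min.
The evaporator receives (1−α)·2430 of feed at 0.805 water and removes 0.842 of that water:
0.842×0.805×(1−α)×2430 = 628.29
(1−α) = 628.29/1647.1 = 0.3815;  α = 0.6185.

0.619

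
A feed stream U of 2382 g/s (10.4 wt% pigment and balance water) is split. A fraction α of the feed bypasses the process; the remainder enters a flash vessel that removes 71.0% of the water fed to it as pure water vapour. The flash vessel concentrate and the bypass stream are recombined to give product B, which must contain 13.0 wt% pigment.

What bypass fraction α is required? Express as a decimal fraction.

All 2382×0.104 = 247.73 g/s of pigment reaches B, so B = 247.73/0.130 = 1905.6 g/s and vapour = 476.4 g/s.
The evaporator receives (1−α)·2382 of feed at 0.896 water and removes 0.710 of that water:
0.710×0.896×(1−α)×2382 = 476.4
(1−α) = 476.4/1515.3 = 0.3144;  α = 0.6856.

0.686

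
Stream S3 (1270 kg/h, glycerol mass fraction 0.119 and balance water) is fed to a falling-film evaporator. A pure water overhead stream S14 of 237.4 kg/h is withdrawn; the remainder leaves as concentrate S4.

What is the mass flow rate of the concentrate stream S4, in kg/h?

Concentrate = 1270 − 237.4 = 1032.6 kg/h.

1033 kg/h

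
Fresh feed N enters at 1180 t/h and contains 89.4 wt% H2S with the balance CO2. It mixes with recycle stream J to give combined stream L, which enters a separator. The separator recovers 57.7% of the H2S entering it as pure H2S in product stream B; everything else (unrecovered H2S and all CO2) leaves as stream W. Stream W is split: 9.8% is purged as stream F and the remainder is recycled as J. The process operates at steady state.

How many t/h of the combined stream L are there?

CO2 enters only via N and leaves only via the purge: 1180×0.106 = 0.098×(CO2 in W), and the separator passes all CO2, so CO2 in L = CO2 in W = 1276.3 t/h.
H2S in L: m_A = 1180×0.894 + (1−0.098)·(1−0.577)·m_A, so m_A = 1054.9/0.6185 = 1705.7 t/h.
L = 1705.7 + 1276.3 = 2982.1 t/h.

2982 t/h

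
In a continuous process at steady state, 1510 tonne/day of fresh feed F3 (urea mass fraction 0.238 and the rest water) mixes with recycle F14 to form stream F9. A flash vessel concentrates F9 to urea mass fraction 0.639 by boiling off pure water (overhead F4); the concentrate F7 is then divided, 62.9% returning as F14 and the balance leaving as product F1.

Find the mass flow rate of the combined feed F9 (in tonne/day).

Overall urea balance (none leaves overhead): urea in fresh feed = urea in product, i.e. 1510×0.238 = (1−0.629)·F7·0.639.
F7 = 359.38/(0.639×0.371) = 1515.9 tonne/day.
Recycle F14 = 0.629×1515.9 = 953.52 tonne/day.
Combined feed F9 = 1510 + 953.52 = 2463.5 tonne/day.

2464 tonne/day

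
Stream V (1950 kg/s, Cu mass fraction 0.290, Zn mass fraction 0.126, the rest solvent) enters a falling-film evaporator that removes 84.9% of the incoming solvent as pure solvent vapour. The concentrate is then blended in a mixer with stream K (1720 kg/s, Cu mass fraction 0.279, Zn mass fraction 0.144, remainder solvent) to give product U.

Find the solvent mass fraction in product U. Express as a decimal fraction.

0.431

Vapour removed = 0.849×0.584×1950 = 966.84 kg/s; concentrate = 983.16 kg/s.
solvent reaching the mixer = 171.96 (from concentrate) + 1720×0.577 = 1164.4 kg/s.
Product flow = 983.16 + 1720 = 2703.2 kg/s; solvent fraction = 0.431.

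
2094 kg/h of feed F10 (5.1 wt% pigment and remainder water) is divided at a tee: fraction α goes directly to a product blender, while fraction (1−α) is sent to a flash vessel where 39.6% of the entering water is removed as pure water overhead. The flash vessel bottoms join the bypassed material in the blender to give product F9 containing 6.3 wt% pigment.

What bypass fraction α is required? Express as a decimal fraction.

All 2094×0.051 = 106.79 kg/h of pigment reaches F9, so F9 = 106.79/0.063 = 1695.1 kg/h and vapour = 398.86 kg/h.
The evaporator receives (1−α)·2094 of feed at 0.949 water and removes 0.396 of that water:
0.396×0.949×(1−α)×2094 = 398.86
(1−α) = 398.86/786.93 = 0.5068;  α = 0.4932.

0.493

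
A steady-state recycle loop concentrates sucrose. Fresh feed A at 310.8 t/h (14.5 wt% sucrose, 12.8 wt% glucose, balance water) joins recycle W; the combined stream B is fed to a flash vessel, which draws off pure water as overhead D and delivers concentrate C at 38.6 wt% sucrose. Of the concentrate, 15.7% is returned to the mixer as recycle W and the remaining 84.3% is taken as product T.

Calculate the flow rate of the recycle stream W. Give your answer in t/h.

21.74 t/h

Overall sucrose balance (none leaves overhead): sucrose in fresh feed = sucrose in product, i.e. 310.8×0.145 = (1−0.157)·C·0.386.
C = 45.066/(0.386×0.843) = 138.5 t/h.
Recycle W = 0.157×138.5 = 21.744 t/h.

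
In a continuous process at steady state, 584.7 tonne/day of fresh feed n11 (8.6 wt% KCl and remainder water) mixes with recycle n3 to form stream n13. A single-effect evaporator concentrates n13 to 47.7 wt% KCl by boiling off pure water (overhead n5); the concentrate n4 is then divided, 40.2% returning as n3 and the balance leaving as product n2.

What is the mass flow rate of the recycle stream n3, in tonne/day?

70.87 tonne/day

Overall KCl balance (none leaves overhead): KCl in fresh feed = KCl in product, i.e. 584.7×0.086 = (1−0.402)·n4·0.477.
n4 = 50.284/(0.477×0.598) = 176.28 tonne/day.
Recycle n3 = 0.402×176.28 = 70.866 tonne/day.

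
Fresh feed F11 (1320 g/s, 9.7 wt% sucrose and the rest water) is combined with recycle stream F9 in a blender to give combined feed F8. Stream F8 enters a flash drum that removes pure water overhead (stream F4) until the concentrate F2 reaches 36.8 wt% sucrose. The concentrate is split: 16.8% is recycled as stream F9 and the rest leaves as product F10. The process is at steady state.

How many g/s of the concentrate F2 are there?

Overall sucrose balance (none leaves overhead): sucrose in fresh feed = sucrose in product, i.e. 1320×0.097 = (1−0.168)·F2·0.368.
F2 = 128.04/(0.368×0.832) = 418.19 g/s.

418.2 g/s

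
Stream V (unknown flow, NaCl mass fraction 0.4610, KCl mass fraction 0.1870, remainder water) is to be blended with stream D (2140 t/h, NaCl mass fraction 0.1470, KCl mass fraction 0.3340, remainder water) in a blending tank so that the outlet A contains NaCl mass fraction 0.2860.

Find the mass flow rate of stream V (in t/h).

Let V be the unknown flow. Total out = 2140 + V.
NaCl balance: 314.58 + 0.461·V = 0.286·(2140 + V)
(0.461 − 0.286)·V = 0.286×2140 − 314.58 = 297.46
V = 297.46 / 0.175 = 1699.8 t/h

1700 t/h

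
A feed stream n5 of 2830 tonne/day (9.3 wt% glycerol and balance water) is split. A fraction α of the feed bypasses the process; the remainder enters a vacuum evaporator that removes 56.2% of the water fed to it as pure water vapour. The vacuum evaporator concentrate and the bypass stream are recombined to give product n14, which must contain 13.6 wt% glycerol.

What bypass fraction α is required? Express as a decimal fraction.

0.380

All 2830×0.093 = 263.19 tonne/day of glycerol reaches n14, so n14 = 263.19/0.136 = 1935.2 tonne/day and vapour = 894.78 tonne/day.
The evaporator receives (1−α)·2830 of feed at 0.907 water and removes 0.562 of that water:
0.562×0.907×(1−α)×2830 = 894.78
(1−α) = 894.78/1442.5 = 0.6203;  α = 0.3797.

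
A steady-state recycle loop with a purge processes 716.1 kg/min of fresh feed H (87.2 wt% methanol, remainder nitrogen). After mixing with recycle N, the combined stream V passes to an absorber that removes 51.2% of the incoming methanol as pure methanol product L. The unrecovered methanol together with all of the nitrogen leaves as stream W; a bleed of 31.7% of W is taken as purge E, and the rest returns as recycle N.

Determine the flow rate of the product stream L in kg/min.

479.5 kg/min

methanol in V: m_A = 716.1×0.872 + (1−0.317)·(1−0.512)·m_A, so m_A = 624.44/0.6667 = 936.62 kg/min.
Product L = 0.512×936.62 = 479.55 kg/min.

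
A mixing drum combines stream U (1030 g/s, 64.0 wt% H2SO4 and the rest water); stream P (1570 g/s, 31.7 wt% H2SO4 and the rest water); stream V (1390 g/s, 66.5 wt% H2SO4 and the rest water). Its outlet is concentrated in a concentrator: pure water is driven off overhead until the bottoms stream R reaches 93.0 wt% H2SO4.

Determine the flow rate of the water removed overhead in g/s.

H2SO4 entering = 1030×0.640 + 1570×0.317 + 1390×0.665 = 2081.2 g/s.
All H2SO4 reports to R, so R = 2081.2/0.930 = 2237.9 g/s.
Total feed = 3990 g/s; overhead = 3990 − 2237.9 = 1752.1 g/s.

1752 g/s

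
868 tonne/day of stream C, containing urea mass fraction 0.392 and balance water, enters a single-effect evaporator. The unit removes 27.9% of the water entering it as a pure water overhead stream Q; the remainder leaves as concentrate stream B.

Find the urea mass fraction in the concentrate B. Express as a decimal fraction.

0.472

urea is not removed: 868×0.392 = 340.26 tonne/day of urea enters B.
water entering = 868×0.608 = 527.74 tonne/day; overhead removed = 0.279×527.74 = 147.24 tonne/day.
Concentrate = 868 − 147.24 = 720.76 tonne/day.
Mass fraction = 340.26/720.76 = 0.472.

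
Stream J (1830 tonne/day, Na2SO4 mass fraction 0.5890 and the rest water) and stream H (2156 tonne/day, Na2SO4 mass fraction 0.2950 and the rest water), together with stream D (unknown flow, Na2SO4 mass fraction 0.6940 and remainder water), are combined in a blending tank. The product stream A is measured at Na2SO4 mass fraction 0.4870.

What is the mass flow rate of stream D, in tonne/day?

1098 tonne/day

Let D be the unknown flow. Total out = 3986 + D.
Na2SO4 balance: 1713.9 + 0.694·D = 0.487·(3986 + D)
(0.694 − 0.487)·D = 0.487×3986 − 1713.9 = 227.29
D = 227.29 / 0.207 = 1098 tonne/day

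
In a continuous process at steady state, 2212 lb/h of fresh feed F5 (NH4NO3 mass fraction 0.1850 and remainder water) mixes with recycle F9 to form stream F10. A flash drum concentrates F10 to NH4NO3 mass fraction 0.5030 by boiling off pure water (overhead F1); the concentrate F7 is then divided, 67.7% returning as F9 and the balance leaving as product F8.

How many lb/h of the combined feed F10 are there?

Overall NH4NO3 balance (none leaves overhead): NH4NO3 in fresh feed = NH4NO3 in product, i.e. 2212×0.185 = (1−0.677)·F7·0.503.
F7 = 409.22/(0.503×0.323) = 2518.8 lb/h.
Recycle F9 = 0.677×2518.8 = 1705.2 lb/h.
Combined feed F10 = 2212 + 1705.2 = 3917.2 lb/h.

3917 lb/h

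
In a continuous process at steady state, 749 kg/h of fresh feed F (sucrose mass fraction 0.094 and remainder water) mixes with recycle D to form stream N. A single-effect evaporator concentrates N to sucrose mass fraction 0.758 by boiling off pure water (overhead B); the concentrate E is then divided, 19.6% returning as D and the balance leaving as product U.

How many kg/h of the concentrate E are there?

Overall sucrose balance (none leaves overhead): sucrose in fresh feed = sucrose in product, i.e. 749×0.094 = (1−0.196)·E·0.758.
E = 70.406/(0.758×0.804) = 115.53 kg/h.

115.5 kg/h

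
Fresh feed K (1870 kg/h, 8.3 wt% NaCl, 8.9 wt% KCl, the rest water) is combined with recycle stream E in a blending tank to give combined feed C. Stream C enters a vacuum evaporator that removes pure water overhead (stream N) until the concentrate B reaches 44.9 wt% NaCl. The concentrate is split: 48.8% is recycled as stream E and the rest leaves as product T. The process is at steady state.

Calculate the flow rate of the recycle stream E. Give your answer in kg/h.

329.5 kg/h

Overall NaCl balance (none leaves overhead): NaCl in fresh feed = NaCl in product, i.e. 1870×0.083 = (1−0.488)·B·0.449.
B = 155.21/(0.449×0.512) = 675.15 kg/h.
Recycle E = 0.488×675.15 = 329.48 kg/h.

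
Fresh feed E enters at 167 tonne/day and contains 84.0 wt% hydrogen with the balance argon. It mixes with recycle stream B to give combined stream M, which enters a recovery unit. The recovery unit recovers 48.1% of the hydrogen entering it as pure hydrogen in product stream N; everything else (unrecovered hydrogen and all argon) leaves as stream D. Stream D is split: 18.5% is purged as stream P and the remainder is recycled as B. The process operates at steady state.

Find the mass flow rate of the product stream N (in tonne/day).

116.9 tonne/day

hydrogen in M: m_A = 167×0.840 + (1−0.185)·(1−0.481)·m_A, so m_A = 140.28/0.5770 = 243.11 tonne/day.
Product N = 0.481×243.11 = 116.94 tonne/day.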